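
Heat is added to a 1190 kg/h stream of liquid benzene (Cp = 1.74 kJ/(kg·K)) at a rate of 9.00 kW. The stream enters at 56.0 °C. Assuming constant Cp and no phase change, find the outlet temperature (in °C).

T_out = 71.6 °C

Q = 9.00 kW = 32400 kJ/h
ΔT = Q/(ṁ·Cp) = 32400/(1190×1.74) = 15.648 K
T_out = 56.0 + 15.648 = 71.648 °C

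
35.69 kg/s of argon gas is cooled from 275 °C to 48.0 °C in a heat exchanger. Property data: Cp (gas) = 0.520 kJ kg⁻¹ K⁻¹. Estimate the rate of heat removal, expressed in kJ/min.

Q_c = 253000 kJ/min

Q = ṁ·Cp·ΔT = 35.69 × 0.520 × (48.0 − 275) = -4212.8 kJ/s
Cooling duty = 252770 kJ/min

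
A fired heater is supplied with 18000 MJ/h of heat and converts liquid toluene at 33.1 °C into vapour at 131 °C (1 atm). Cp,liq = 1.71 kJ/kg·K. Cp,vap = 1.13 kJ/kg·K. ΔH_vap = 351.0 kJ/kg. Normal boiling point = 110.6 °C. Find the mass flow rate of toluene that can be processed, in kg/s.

ṁ = 9.87 kg/s

Δh = 1.71×(110.6−33.1) + 351.0 + 1.13×(131−110.6) = 506.58 kJ/kg
Q = 18000 MJ/h = 5000 kJ/s = 5000 kJ/s
ṁ = Q/Δh = 5000 / 506.58 = 9.8702 kg/s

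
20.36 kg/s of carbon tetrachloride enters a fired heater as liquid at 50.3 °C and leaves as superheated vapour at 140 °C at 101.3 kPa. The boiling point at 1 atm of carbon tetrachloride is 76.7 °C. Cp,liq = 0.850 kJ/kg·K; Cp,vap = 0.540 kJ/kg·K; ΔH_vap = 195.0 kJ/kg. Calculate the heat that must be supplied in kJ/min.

Q = 307000 kJ/min

liquid 50.3→76.7 °C: 22.44 kJ/kg
vaporisation at 76.7 °C: 195 kJ/kg
vapour 76.7→140 °C: 34.182 kJ/kg
Δh = 22.44 + 195 + 34.182 = 251.62 kJ/kg
Q = ṁ·Δh = 20.36 kg/s × 251.62 kJ/kg = 5123 kJ/s
|Q| = 5123 kW = 307380 kJ/min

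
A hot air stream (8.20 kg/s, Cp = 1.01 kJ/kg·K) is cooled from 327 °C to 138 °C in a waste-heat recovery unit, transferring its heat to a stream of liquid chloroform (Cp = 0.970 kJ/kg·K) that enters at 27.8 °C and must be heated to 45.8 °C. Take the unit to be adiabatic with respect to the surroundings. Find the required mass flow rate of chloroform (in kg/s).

Heat released by hot stream: Q = 8.20 × 1.01 × (327 − 138) = 1565.3 kJ/s
Energy balance on cold side (adiabatic exchanger): Q = ṁ_c·Cp_c·(T_c,out − T_c,in)
ṁ_c = 1565.3 / [0.970 × (45.8 − 27.8)] = 89.651 kg/s

ṁ_c = 89.7 kg/s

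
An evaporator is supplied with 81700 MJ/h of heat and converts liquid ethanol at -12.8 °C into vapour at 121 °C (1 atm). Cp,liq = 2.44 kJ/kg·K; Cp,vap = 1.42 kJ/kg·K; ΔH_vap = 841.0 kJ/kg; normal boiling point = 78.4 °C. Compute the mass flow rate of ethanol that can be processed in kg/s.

ṁ = 20.2 kg/s

Δh = 2.44×(78.4−-12.8) + 841.0 + 1.42×(121−78.4) = 1124 kJ/kg
Q = 81700 MJ/h = 22694 kJ/s = 22694 kJ/s
ṁ = Q/Δh = 22694 / 1124 = 20.19 kg/s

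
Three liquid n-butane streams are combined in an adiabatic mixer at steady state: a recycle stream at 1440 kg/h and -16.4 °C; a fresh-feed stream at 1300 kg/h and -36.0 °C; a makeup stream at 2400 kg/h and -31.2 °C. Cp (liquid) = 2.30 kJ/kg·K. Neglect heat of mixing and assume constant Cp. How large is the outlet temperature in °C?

Adiabatic, steady state ⇒ Σ ṁᵢCp,ᵢ(T_out − Tᵢ) = 0
Σ ṁᵢCp,ᵢTᵢ = 1440×2.30×-16.4 + 1300×2.30×-36.0 + 2400×2.30×-31.2 = -334180
Σ ṁᵢCp,ᵢ = 1440×2.30 + 1300×2.30 + 2400×2.30 = 11822
T_out = -334180 / 11822 = -28.268 °C

T_out = -28.3 °C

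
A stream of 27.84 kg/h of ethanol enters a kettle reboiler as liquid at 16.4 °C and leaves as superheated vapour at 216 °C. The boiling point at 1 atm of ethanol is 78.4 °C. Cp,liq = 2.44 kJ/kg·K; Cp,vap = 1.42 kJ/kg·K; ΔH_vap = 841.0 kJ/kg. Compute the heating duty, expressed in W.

Q = 9180 W

liquid 16.4→78.4 °C: 151.28 kJ/kg
vaporisation at 78.4 °C: 841 kJ/kg
vapour 78.4→216 °C: 195.39 kJ/kg
Δh = 151.28 + 841 + 195.39 = 1187.7 kJ/kg
Q = ṁ·Δh = 27.84 kg/h × 1187.7 kJ/kg = 33065 kJ/h
|Q| = 9.1847 kW = 9184.7 W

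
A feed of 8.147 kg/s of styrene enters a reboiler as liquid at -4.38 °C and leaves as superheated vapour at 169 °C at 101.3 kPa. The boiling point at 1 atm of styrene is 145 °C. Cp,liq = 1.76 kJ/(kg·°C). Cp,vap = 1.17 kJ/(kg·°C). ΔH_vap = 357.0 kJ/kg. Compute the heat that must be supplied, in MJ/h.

liquid -4.38→145 °C: 262.91 kJ/kg
vaporisation at 145 °C: 357 kJ/kg
vapour 145→169 °C: 28.08 kJ/kg
Δh = 262.91 + 357 + 28.08 = 647.99 kJ/kg
Q = ṁ·Δh = 8.147 kg/s × 647.99 kJ/kg = 5279.2 kJ/s
|Q| = 5279.2 kW = 19005 MJ/h

Q = 19000 MJ/h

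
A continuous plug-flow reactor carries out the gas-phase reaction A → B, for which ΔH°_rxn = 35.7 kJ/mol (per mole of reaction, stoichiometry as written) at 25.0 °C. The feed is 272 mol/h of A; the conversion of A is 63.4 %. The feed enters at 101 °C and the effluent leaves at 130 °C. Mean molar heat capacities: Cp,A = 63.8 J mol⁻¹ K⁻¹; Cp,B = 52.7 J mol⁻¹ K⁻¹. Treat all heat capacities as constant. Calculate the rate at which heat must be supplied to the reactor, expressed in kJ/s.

Q_in = 1.79 kJ/s

Extent of reaction ξ = 0.634 × 272 = 172.45 mol/h
Reaction term: ξ·ΔH°_rxn = 172.45 × 35.7 = 6156.4 kJ/h
Sensible, feed 101→25 °C: -1318.9 kJ/h
Outlet flows (mol/h): A 99.552, B 172.45
Sensible, products 25→130 °C: 1621.1 kJ/h
Q = ΔH = 6458.7 kJ/h = 1.7941 kW
Heat supplied = 1.7941 kJ/s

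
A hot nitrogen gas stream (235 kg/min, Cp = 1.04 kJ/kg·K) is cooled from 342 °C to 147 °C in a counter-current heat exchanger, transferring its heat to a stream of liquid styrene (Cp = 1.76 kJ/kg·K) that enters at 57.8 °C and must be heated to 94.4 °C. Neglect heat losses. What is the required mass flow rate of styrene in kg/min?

Heat released by hot stream: Q = 235 × 1.04 × (342 − 147) = 47658 kJ/min
Energy balance on cold side (adiabatic exchanger): Q = ṁ_c·Cp_c·(T_c,out − T_c,in)
ṁ_c = 47658 / [1.76 × (94.4 − 57.8)] = 739.85 kg/min

ṁ_c = 740 kg/min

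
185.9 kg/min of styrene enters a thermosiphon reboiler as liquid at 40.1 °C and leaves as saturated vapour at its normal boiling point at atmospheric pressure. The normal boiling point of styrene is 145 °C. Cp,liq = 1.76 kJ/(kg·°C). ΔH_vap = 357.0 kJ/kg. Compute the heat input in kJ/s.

Q = 1680 kJ/s

liquid 40.1→145 °C: 184.62 kJ/kg
vaporisation at 145 °C: 357 kJ/kg
Δh = 184.62 + 357 = 541.62 kJ/kg
Q = ṁ·Δh = 185.9 kg/min × 541.62 kJ/kg = 100690 kJ/min
|Q| = 1678.1 kW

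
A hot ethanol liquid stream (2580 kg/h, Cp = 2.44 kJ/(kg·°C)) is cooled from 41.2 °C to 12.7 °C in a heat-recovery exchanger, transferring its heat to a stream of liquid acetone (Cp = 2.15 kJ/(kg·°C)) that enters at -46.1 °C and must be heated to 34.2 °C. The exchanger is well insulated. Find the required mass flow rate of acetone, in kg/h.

ṁ_c = 1040 kg/h

Heat released by hot stream: Q = 2580 × 2.44 × (41.2 − 12.7) = 179410 kJ/h
Energy balance on cold side (adiabatic exchanger): Q = ṁ_c·Cp_c·(T_c,out − T_c,in)
ṁ_c = 179410 / [2.15 × (34.2 − -46.1)] = 1039.2 kg/h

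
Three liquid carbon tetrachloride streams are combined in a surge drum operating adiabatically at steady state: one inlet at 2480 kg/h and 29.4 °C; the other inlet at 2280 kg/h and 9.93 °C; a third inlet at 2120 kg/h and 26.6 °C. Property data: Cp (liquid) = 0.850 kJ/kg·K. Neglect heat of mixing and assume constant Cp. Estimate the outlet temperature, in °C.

Adiabatic, steady state ⇒ Σ ṁᵢCp,ᵢ(T_out − Tᵢ) = 0
T_out = Σ ṁᵢCp,ᵢTᵢ / Σ ṁᵢCp,ᵢ
      = 129150 / 5848 = 22.085 °C

T_out = 22.1 °C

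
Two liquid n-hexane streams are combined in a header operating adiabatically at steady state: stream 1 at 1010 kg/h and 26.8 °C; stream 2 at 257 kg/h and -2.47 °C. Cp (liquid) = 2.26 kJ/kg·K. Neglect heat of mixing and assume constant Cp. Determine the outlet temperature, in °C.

Adiabatic, steady state ⇒ Σ ṁᵢCp,ᵢ(T_out − Tᵢ) = 0
T_out = Σ ṁᵢCp,ᵢTᵢ / Σ ṁᵢCp,ᵢ
      = 59739 / 2863.4 = 20.863 °C

T_out = 20.9 °C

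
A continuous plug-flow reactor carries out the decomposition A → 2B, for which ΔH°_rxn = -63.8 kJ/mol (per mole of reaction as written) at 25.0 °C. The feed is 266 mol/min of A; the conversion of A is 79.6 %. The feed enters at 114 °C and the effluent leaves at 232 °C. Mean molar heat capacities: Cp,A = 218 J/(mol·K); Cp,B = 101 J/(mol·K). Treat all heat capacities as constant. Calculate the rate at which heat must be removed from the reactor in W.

Q_out = 123000 W

Extent of reaction ξ = 0.796 × 266 = 211.74 mol/min
Reaction term: ξ·ΔH°_rxn = 211.74 × -63.8 = -13509 kJ/min
Sensible, feed 114→25 °C: -5160.9 kJ/min
Outlet flows (mol/min): A 54.264, B 423.47
Sensible, products 25→232 °C: 11302 kJ/min
Q = ΔH = -7367.4 kJ/min = -122.79 kW
Heat removed = 122790 W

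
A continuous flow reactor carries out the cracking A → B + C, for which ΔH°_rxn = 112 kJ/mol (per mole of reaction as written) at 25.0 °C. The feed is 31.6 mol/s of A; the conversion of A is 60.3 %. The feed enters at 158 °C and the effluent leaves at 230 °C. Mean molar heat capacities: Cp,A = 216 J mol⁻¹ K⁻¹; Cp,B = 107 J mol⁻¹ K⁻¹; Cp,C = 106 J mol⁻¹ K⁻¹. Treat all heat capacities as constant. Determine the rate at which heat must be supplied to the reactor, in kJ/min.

Extent of reaction ξ = 0.603 × 31.6 = 19.055 mol/s
Reaction term: ξ·ΔH°_rxn = 19.055 × 112 = 2134.1 kJ/s
Sensible, feed 158→25 °C: -907.8 kJ/s
Outlet flows (mol/s): A 12.545, B 19.055, C 19.055
Sensible, products 25→230 °C: 1387.5 kJ/s
Q = ΔH = 2613.9 kJ/s = 2613.9 kW
Heat supplied = 156830 kJ/min

Q_in = 157000 kJ/min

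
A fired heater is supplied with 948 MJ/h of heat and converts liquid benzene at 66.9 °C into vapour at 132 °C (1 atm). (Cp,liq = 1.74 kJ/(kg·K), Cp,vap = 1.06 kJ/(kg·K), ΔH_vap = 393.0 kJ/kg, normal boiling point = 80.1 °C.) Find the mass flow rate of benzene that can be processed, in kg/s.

ṁ = 0.559 kg/s

Δh = 1.74×(80.1−66.9) + 393.0 + 1.06×(132−80.1) = 470.98 kJ/kg
Q = 948 MJ/h = 263.33 kJ/s = 263.33 kJ/s
ṁ = Q/Δh = 263.33 / 470.98 = 0.55912 kg/s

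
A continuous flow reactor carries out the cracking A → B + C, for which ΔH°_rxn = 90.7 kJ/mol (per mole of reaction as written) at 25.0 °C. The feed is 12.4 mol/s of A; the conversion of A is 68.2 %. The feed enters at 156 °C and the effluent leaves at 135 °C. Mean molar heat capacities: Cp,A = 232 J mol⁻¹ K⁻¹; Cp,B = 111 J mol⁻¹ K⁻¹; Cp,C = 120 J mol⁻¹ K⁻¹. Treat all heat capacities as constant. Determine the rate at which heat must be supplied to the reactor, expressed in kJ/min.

Extent of reaction ξ = 0.682 × 12.4 = 8.4568 mol/s
Reaction term: ξ·ΔH°_rxn = 8.4568 × 90.7 = 767.03 kJ/s
Sensible, feed 156→25 °C: -376.86 kJ/s
Outlet flows (mol/s): A 3.9432, B 8.4568, C 8.4568
Sensible, products 25→135 °C: 315.52 kJ/s
Q = ΔH = 705.69 kJ/s = 705.69 kW
Heat supplied = 42341 kJ/min

Q_in = 42300 kJ/min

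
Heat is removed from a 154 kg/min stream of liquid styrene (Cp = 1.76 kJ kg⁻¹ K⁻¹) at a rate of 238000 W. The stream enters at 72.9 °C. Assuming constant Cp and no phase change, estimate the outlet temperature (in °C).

T_out = 20.2 °C

Q = 238000 W = 14280 kJ/min
ΔT = Q/(ṁ·Cp) = 14280/(154×1.76) = 52.686 K
T_out = 72.9 − 52.686 = 20.214 °C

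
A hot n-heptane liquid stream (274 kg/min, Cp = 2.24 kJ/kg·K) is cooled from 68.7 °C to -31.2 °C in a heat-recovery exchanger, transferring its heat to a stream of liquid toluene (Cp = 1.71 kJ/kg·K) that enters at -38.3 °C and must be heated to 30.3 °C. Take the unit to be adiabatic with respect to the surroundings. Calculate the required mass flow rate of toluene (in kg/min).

ṁ_c = 523 kg/min

Heat released by hot stream: Q = 274 × 2.24 × (68.7 − -31.2) = 61315 kJ/min
Energy balance on cold side (adiabatic exchanger): Q = ṁ_c·Cp_c·(T_c,out − T_c,in)
ṁ_c = 61315 / [1.71 × (30.3 − -38.3)] = 522.69 kg/min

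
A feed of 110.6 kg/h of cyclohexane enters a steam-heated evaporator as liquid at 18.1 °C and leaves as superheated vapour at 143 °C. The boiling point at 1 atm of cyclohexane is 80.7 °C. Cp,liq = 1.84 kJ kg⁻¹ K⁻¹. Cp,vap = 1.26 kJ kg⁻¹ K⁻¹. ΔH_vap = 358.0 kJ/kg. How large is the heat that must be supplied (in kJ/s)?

Q = 16.9 kJ/s

liquid 18.1→80.7 °C: 115.18 kJ/kg
vaporisation at 80.7 °C: 358 kJ/kg
vapour 80.7→143 °C: 78.498 kJ/kg
Δh = 115.18 + 358 + 78.498 = 551.68 kJ/kg
Q = ṁ·Δh = 110.6 kg/h × 551.68 kJ/kg = 61016 kJ/h
|Q| = 16.949 kW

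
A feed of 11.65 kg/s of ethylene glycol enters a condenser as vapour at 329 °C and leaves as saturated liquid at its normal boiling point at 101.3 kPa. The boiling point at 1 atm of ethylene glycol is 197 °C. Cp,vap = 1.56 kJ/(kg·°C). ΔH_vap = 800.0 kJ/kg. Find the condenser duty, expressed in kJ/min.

Q_c = 703000 kJ/min

vapour 329→197 °C: -205.92 kJ/kg
condensation at 197 °C: -800 kJ/kg
Δh = -205.92 + -800 = -1005.9 kJ/kg
Q = ṁ·Δh = 11.65 kg/s × -1005.9 kJ/kg = -11719 kJ/s
|Q| = 11719 kW = 703140 kJ/min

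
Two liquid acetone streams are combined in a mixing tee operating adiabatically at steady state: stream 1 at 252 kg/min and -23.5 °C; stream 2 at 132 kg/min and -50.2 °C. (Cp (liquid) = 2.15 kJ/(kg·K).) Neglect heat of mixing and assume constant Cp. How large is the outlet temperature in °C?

No heat crosses the boundary, so H_out = H_in.
Σ ṁᵢCp,ᵢTᵢ = 252×2.15×-23.5 + 132×2.15×-50.2 = -26979
Σ ṁᵢCp,ᵢ = 252×2.15 + 132×2.15 = 825.6
T_out = -26979 / 825.6 = -32.678 °C

T_out = -32.7 °C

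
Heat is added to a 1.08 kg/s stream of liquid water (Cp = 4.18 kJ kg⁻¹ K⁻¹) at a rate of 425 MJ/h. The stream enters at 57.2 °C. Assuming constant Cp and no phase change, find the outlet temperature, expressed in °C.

T_out = 83.4 °C

Q = 425 MJ/h = 118.06 kJ/s
ΔT = Q/(ṁ·Cp) = 118.06/(1.08×4.18) = 26.151 K
T_out = 57.2 + 26.151 = 83.351 °C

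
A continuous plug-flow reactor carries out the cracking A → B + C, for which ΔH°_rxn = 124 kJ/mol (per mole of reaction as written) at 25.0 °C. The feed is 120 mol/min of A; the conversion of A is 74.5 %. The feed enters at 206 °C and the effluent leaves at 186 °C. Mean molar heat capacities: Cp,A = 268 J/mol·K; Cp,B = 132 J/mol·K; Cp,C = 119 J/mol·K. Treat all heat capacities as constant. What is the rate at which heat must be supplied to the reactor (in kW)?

Q_in = 170 kW

Extent of reaction ξ = 0.745 × 120 = 89.4 mol/min
Reaction term: ξ·ΔH°_rxn = 89.4 × 124 = 11086 kJ/min
Sensible, feed 206→25 °C: -5821 kJ/min
Outlet flows (mol/min): A 30.6, B 89.4, C 89.4
Sensible, products 25→186 °C: 4933.1 kJ/min
Q = ΔH = 10198 kJ/min = 169.96 kW
Heat supplied = 169.96 kW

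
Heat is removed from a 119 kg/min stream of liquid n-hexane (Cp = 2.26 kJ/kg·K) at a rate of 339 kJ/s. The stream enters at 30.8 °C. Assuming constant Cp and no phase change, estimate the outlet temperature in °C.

Q = 339 kJ/s = 20340 kJ/min
ΔT = Q/(ṁ·Cp) = 20340/(119×2.26) = 75.63 K
T_out = 30.8 − 75.63 = -44.83 °C

T_out = -44.8 °C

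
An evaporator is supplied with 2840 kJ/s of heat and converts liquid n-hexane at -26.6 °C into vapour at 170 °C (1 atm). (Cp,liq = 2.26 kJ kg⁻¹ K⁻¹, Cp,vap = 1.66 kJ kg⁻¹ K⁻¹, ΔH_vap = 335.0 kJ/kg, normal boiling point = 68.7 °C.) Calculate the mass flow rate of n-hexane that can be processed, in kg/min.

ṁ = 237 kg/min

Δh = 2.26×(68.7−-26.6) + 335.0 + 1.66×(170−68.7) = 718.54 kJ/kg
Q = 2840 kJ/s = 2840 kJ/s = 170400 kJ/min
ṁ = Q/Δh = 170400 / 718.54 = 237.15 kg/min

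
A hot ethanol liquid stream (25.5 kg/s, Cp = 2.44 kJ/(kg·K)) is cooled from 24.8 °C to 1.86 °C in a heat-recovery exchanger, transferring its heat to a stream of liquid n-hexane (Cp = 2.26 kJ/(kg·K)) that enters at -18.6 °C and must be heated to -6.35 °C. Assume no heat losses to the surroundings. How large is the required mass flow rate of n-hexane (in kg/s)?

ṁ_c = 51.6 kg/s

Heat released by hot stream: Q = 25.5 × 2.44 × (24.8 − 1.86) = 1427.3 kJ/s
Energy balance on cold side (adiabatic exchanger): Q = ṁ_c·Cp_c·(T_c,out − T_c,in)
ṁ_c = 1427.3 / [2.26 × (-6.35 − -18.6)] = 51.556 kg/s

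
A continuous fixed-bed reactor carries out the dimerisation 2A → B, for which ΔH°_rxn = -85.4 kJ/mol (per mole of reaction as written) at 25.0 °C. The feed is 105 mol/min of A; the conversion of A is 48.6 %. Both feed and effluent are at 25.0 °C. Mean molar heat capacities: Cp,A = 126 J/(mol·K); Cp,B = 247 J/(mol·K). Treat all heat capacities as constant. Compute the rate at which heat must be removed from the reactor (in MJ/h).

Q_out = 131 MJ/h

Extent of reaction ξ = 0.486 × 105 / 2 = 25.515 mol/min
Reaction term: ξ·ΔH°_rxn = 25.515 × -85.4 = -2179 kJ/min
Q = ΔH = -2179 kJ/min = -36.316 kW
Heat removed = 130.74 MJ/h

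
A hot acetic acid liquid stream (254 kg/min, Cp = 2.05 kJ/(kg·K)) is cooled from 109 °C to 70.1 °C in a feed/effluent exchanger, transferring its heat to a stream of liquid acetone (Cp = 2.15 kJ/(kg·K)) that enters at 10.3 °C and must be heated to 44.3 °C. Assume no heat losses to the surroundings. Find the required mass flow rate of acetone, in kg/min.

ṁ_c = 277 kg/min

Heat released by hot stream: Q = 254 × 2.05 × (109 − 70.1) = 20255 kJ/min
Energy balance on cold side (adiabatic exchanger): Q = ṁ_c·Cp_c·(T_c,out − T_c,in)
ṁ_c = 20255 / [2.15 × (44.3 − 10.3)] = 277.09 kg/min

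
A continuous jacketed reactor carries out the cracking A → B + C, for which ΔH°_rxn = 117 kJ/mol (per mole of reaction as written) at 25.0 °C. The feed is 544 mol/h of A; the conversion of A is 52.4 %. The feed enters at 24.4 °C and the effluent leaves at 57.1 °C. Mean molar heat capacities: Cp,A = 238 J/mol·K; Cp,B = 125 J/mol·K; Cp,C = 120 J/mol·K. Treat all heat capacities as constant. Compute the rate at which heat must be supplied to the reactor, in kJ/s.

Q_in = 10.5 kJ/s

Extent of reaction ξ = 0.524 × 544 = 285.06 mol/h
Reaction term: ξ·ΔH°_rxn = 285.06 × 117 = 33352 kJ/h
Sensible, feed 24.4→25 °C: 77.683 kJ/h
Outlet flows (mol/h): A 258.94, B 285.06, C 285.06
Sensible, products 25→57.1 °C: 4220.1 kJ/h
Q = ΔH = 37649 kJ/h = 10.458 kW
Heat supplied = 10.458 kJ/s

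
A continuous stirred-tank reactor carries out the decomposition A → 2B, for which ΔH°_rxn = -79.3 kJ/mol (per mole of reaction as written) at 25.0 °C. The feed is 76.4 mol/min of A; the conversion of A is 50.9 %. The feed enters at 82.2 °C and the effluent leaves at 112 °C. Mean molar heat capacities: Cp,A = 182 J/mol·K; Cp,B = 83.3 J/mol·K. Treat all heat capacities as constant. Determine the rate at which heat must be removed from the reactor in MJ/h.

Q_out = 163 MJ/h

Extent of reaction ξ = 0.509 × 76.4 = 38.888 mol/min
Reaction term: ξ·ΔH°_rxn = 38.888 × -79.3 = -3083.8 kJ/min
Sensible, feed 82.2→25 °C: -795.35 kJ/min
Outlet flows (mol/min): A 37.512, B 77.775
Sensible, products 25→112 °C: 1157.6 kJ/min
Q = ΔH = -2721.5 kJ/min = -45.359 kW
Heat removed = 163.29 MJ/h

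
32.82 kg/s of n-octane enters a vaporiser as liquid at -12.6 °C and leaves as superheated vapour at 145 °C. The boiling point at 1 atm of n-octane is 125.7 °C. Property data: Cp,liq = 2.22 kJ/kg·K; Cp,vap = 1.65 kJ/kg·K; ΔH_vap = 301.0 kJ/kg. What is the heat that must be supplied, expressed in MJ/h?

Q = 75600 MJ/h

liquid -12.6→125.7 °C: 307.03 kJ/kg
vaporisation at 125.7 °C: 301 kJ/kg
vapour 125.7→145 °C: 31.845 kJ/kg
Δh = 307.03 + 301 + 31.845 = 639.87 kJ/kg
Q = ṁ·Δh = 32.82 kg/s × 639.87 kJ/kg = 21001 kJ/s
|Q| = 21001 kW = 75602 MJ/h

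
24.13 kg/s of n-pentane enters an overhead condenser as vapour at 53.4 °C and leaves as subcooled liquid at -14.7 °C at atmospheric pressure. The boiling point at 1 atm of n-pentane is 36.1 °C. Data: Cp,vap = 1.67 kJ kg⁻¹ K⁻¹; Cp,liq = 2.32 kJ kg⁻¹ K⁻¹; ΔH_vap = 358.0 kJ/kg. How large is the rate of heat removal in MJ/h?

vapour 53.4→36.1 °C: -28.891 kJ/kg
condensation at 36.1 °C: -358 kJ/kg
liquid 36.1→-14.7 °C: -117.86 kJ/kg
Δh = -28.891 + -358 + -117.86 = -504.75 kJ/kg
Q = ṁ·Δh = 24.13 kg/s × -504.75 kJ/kg = -12180 kJ/s
|Q| = 12180 kW = 43846 MJ/h

Q_c = 43800 MJ/h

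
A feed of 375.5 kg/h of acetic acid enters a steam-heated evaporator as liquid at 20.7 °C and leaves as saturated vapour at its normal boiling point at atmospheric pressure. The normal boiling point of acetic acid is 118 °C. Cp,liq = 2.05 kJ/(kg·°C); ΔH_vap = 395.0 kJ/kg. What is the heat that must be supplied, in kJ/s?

liquid 20.7→118 °C: 199.46 kJ/kg
vaporisation at 118 °C: 395 kJ/kg
Δh = 199.46 + 395 = 594.46 kJ/kg
Q = ṁ·Δh = 375.5 kg/h × 594.46 kJ/kg = 223220 kJ/h
|Q| = 62.006 kW

Q = 62.0 kJ/s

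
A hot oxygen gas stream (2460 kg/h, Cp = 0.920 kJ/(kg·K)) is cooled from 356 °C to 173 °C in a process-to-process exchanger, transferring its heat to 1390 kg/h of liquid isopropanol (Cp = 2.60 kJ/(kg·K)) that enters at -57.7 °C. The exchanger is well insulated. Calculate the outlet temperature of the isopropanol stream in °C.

T_c,out = 56.9 °C

Heat released by hot stream: Q = 2460 × 0.920 × (356 − 173) = 414170 kJ/h
Energy balance on cold side (adiabatic exchanger): Q = ṁ_c·Cp_c·(T_c,out − T_c,in)
T_c,out = -57.7 + 414170/(1390 × 2.60) = 56.9 °C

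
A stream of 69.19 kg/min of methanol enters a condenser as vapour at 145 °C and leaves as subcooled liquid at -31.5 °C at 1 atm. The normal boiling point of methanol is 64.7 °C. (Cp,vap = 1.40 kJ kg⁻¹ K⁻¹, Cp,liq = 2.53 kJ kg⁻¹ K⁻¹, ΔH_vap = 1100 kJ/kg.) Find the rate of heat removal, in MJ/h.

Q_c = 6040 MJ/h

vapour 145→64.7 °C: -112.42 kJ/kg
condensation at 64.7 °C: -1100 kJ/kg
liquid 64.7→-31.5 °C: -243.39 kJ/kg
Δh = -112.42 + -1100 + -243.39 = -1455.8 kJ/kg
Q = ṁ·Δh = 69.19 kg/min × -1455.8 kJ/kg = -100730 kJ/min
|Q| = 1678.8 kW = 6043.6 MJ/h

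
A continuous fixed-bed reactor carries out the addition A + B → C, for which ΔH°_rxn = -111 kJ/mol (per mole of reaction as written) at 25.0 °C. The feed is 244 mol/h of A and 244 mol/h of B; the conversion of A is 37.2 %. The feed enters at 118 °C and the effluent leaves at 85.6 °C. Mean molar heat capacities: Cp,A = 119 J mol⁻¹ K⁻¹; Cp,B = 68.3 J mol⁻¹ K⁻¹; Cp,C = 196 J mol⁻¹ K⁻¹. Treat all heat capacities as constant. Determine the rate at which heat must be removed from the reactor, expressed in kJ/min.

Q_out = 192 kJ/min

Extent of reaction ξ = 0.372 × 244 = 90.768 mol/h
Reaction term: ξ·ΔH°_rxn = 90.768 × -111 = -10075 kJ/h
Sensible, feed 118→25 °C: -4250.2 kJ/h
Outlet flows (mol/h): A 153.23, B 153.23, C 90.768
Sensible, products 25→85.6 °C: 2817.3 kJ/h
Q = ΔH = -11508 kJ/h = -3.1967 kW
Heat removed = 191.8 kJ/min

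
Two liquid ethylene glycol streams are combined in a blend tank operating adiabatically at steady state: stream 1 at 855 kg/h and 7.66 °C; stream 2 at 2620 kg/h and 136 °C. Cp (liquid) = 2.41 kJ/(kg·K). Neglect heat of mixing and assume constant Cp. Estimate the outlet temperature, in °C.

T_out = 104 °C

No heat crosses the boundary, so H_out = H_in.
Σ ṁᵢCp,ᵢTᵢ = 855×2.41×7.66 + 2620×2.41×136 = 874520
Σ ṁᵢCp,ᵢ = 855×2.41 + 2620×2.41 = 8374.8
T_out = 874520 / 8374.8 = 104.42 °C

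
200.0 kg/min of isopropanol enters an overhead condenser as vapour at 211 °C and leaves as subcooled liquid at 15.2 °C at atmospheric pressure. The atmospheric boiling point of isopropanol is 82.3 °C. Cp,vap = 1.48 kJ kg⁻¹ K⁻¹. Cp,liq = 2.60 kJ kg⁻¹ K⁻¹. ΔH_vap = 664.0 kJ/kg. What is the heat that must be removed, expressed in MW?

vapour 211→82.3 °C: -190.48 kJ/kg
condensation at 82.3 °C: -664 kJ/kg
liquid 82.3→15.2 °C: -174.46 kJ/kg
Δh = -190.48 + -664 + -174.46 = -1028.9 kJ/kg
Q = ṁ·Δh = 200.0 kg/min × -1028.9 kJ/kg = -205790 kJ/min
|Q| = 3429.8 kW = 3.4298 MW

Q_c = 3.43 MW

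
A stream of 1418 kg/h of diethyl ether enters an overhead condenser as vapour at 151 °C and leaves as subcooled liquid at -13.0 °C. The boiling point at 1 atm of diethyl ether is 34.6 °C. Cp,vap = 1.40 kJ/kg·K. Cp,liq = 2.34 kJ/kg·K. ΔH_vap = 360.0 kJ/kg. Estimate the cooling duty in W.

Q_c = 250000 W

vapour 151→34.6 °C: -162.96 kJ/kg
condensation at 34.6 °C: -360 kJ/kg
liquid 34.6→-13.0 °C: -111.38 kJ/kg
Δh = -162.96 + -360 + -111.38 = -634.34 kJ/kg
Q = ṁ·Δh = 1418 kg/h × -634.34 kJ/kg = -899500 kJ/h
|Q| = 249.86 kW = 249860 W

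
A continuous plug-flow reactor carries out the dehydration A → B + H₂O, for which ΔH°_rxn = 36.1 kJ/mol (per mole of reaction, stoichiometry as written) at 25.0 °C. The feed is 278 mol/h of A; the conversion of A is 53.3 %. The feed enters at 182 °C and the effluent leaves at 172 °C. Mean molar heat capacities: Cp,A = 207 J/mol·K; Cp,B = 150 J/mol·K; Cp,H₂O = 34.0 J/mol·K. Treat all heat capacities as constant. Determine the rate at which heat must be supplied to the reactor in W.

Q_in = 1190 W

Extent of reaction ξ = 0.533 × 278 = 148.17 mol/h
Reaction term: ξ·ΔH°_rxn = 148.17 × 36.1 = 5349.1 kJ/h
Sensible, feed 182→25 °C: -9034.7 kJ/h
Outlet flows (mol/h): A 129.83, B 148.17, H₂O 148.17
Sensible, products 25→172 °C: 7958.3 kJ/h
Q = ΔH = 4272.6 kJ/h = 1.1868 kW
Heat supplied = 1186.8 W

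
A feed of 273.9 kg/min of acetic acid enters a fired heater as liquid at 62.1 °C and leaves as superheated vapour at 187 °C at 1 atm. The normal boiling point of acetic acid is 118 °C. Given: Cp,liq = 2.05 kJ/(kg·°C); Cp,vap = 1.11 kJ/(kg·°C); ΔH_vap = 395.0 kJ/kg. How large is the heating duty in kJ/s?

Q = 2680 kJ/s

liquid 62.1→118 °C: 114.59 kJ/kg
vaporisation at 118 °C: 395 kJ/kg
vapour 118→187 °C: 76.59 kJ/kg
Δh = 114.59 + 395 + 76.59 = 586.18 kJ/kg
Q = ṁ·Δh = 273.9 kg/min × 586.18 kJ/kg = 160560 kJ/min
|Q| = 2675.9 kW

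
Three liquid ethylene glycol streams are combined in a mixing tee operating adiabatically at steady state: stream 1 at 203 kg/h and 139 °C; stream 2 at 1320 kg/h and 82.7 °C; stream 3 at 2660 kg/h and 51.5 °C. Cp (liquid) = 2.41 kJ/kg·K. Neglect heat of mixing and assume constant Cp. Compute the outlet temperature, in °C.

T_out = 65.6 °C

Energy balance with Q = 0: Σ ṁᵢCp,ᵢ(T_out − Tᵢ) = 0
T_out = Σ ṁᵢCp,ᵢTᵢ / Σ ṁᵢCp,ᵢ
      = 661230 / 10081 = 65.592 °C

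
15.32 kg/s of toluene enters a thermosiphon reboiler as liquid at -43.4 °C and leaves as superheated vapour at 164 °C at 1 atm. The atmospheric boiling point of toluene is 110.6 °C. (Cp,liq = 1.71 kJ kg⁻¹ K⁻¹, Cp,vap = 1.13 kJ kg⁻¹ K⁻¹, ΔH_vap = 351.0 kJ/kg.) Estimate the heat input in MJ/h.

Q = 37200 MJ/h

liquid -43.4→110.6 °C: 263.34 kJ/kg
vaporisation at 110.6 °C: 351 kJ/kg
vapour 110.6→164 °C: 60.342 kJ/kg
Δh = 263.34 + 351 + 60.342 = 674.68 kJ/kg
Q = ṁ·Δh = 15.32 kg/s × 674.68 kJ/kg = 10336 kJ/s
|Q| = 10336 kW = 37210 MJ/h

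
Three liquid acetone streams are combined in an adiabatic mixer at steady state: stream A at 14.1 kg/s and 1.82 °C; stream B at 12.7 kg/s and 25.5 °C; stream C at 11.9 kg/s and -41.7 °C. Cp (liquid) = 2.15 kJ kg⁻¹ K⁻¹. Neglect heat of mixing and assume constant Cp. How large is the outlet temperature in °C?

Energy balance with Q = 0: Σ ṁᵢCp,ᵢ(T_out − Tᵢ) = 0
Σ ṁᵢCp,ᵢTᵢ = 14.1×2.15×1.82 + 12.7×2.15×25.5 + 11.9×2.15×-41.7 = -315.44
Σ ṁᵢCp,ᵢ = 14.1×2.15 + 12.7×2.15 + 11.9×2.15 = 83.205
T_out = -315.44 / 83.205 = -3.7912 °C

T_out = -3.79 °C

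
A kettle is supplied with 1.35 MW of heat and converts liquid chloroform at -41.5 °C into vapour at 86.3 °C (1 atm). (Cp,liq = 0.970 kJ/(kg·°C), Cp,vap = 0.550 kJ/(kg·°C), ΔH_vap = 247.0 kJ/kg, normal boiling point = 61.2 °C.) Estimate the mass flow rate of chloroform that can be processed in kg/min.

Δh = 0.970×(61.2−-41.5) + 247.0 + 0.550×(86.3−61.2) = 360.42 kJ/kg
Q = 1.35 MW = 1350 kJ/s = 81000 kJ/min
ṁ = Q/Δh = 81000 / 360.42 = 224.74 kg/min

ṁ = 225 kg/min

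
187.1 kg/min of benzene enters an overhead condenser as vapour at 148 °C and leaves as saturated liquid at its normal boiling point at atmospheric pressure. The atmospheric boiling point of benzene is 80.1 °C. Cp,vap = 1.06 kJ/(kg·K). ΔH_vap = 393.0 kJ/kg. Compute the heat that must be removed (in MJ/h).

vapour 148→80.1 °C: -71.974 kJ/kg
condensation at 80.1 °C: -393 kJ/kg
Δh = -71.974 + -393 = -464.97 kJ/kg
Q = ṁ·Δh = 187.1 kg/min × -464.97 kJ/kg = -86997 kJ/min
|Q| = 1449.9 kW = 5219.8 MJ/h

Q_c = 5220 MJ/h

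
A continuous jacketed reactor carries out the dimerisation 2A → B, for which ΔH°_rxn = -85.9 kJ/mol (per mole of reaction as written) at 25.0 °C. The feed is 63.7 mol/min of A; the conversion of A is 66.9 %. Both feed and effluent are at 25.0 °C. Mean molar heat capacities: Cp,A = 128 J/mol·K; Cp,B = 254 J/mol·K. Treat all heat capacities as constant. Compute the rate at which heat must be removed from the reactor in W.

Extent of reaction ξ = 0.669 × 63.7 / 2 = 21.308 mol/min
Reaction term: ξ·ΔH°_rxn = 21.308 × -85.9 = -1830.3 kJ/min
Q = ΔH = -1830.3 kJ/min = -30.505 kW
Heat removed = 30505 W

Q_out = 30500 W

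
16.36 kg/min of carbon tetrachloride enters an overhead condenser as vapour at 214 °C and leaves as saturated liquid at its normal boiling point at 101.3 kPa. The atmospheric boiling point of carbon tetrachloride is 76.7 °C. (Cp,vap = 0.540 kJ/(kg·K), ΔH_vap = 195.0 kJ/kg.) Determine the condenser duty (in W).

vapour 214→76.7 °C: -74.142 kJ/kg
condensation at 76.7 °C: -195 kJ/kg
Δh = -74.142 + -195 = -269.14 kJ/kg
Q = ṁ·Δh = 16.36 kg/min × -269.14 kJ/kg = -4403.2 kJ/min
|Q| = 73.386 kW = 73386 W

Q_c = 73400 W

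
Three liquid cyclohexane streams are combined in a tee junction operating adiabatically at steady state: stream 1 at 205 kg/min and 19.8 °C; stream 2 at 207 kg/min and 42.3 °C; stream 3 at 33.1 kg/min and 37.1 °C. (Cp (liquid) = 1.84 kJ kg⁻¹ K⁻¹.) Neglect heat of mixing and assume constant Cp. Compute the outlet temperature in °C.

T_out = 31.6 °C

Energy balance with Q = 0: Σ ṁᵢCp,ᵢ(T_out − Tᵢ) = 0
Σ ṁᵢCp,ᵢTᵢ = 205×1.84×19.8 + 207×1.84×42.3 + 33.1×1.84×37.1 = 25839
Σ ṁᵢCp,ᵢ = 205×1.84 + 207×1.84 + 33.1×1.84 = 818.98
T_out = 25839 / 818.98 = 31.55 °C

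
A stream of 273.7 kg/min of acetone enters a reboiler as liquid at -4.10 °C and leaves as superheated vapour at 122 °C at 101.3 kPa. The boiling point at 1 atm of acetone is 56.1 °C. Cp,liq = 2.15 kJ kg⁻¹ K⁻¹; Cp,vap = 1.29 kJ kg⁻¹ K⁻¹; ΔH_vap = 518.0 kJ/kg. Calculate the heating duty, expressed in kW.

liquid -4.10→56.1 °C: 129.43 kJ/kg
vaporisation at 56.1 °C: 518 kJ/kg
vapour 56.1→122 °C: 85.011 kJ/kg
Δh = 129.43 + 518 + 85.011 = 732.44 kJ/kg
Q = ṁ·Δh = 273.7 kg/min × 732.44 kJ/kg = 200470 kJ/min
|Q| = 3341.2 kW

Q = 3340 kW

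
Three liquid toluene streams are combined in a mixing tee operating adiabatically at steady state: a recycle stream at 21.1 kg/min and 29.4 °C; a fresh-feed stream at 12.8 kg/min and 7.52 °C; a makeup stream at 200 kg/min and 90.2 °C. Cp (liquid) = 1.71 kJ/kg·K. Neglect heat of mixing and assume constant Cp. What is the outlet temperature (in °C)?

Adiabatic, steady state ⇒ Σ ṁᵢCp,ᵢ(T_out − Tᵢ) = 0
T_out = Σ ṁᵢCp,ᵢTᵢ / Σ ṁᵢCp,ᵢ
      = 32074 / 399.97 = 80.191 °C

T_out = 80.2 °C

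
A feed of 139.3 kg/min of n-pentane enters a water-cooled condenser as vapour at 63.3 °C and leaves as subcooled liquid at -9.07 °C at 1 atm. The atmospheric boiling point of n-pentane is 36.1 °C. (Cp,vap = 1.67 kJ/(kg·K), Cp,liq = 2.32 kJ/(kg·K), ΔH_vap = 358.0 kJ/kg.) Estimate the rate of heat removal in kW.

Q_c = 1180 kW

vapour 63.3→36.1 °C: -45.424 kJ/kg
condensation at 36.1 °C: -358 kJ/kg
liquid 36.1→-9.07 °C: -104.79 kJ/kg
Δh = -45.424 + -358 + -104.79 = -508.22 kJ/kg
Q = ṁ·Δh = 139.3 kg/min × -508.22 kJ/kg = -70795 kJ/min
|Q| = 1179.9 kW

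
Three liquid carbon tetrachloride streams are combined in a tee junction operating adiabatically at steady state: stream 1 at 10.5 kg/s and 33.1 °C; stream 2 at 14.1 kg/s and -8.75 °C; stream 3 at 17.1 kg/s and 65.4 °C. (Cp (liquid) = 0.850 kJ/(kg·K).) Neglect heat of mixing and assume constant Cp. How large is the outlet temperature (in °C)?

No heat crosses the boundary, so H_out = H_in.
T_out = Σ ṁᵢCp,ᵢTᵢ / Σ ṁᵢCp,ᵢ
      = 1141.1 / 35.445 = 32.195 °C

T_out = 32.2 °C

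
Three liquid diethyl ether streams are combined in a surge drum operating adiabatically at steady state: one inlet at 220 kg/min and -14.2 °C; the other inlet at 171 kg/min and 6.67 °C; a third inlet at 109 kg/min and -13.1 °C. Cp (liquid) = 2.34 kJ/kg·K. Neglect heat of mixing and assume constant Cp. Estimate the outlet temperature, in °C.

T_out = -6.82 °C

Energy balance with Q = 0: Σ ṁᵢCp,ᵢ(T_out − Tᵢ) = 0
T_out = Σ ṁᵢCp,ᵢTᵢ / Σ ṁᵢCp,ᵢ
      = -7982.5 / 1170 = -6.8227 °C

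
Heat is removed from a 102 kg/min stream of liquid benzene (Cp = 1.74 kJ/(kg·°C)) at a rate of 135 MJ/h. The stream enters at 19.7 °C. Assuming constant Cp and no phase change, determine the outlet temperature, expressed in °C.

T_out = 7.02 °C

Q = 135 MJ/h = 2250 kJ/min
ΔT = Q/(ṁ·Cp) = 2250/(102×1.74) = 12.677 K
T_out = 19.7 − 12.677 = 7.0225 °C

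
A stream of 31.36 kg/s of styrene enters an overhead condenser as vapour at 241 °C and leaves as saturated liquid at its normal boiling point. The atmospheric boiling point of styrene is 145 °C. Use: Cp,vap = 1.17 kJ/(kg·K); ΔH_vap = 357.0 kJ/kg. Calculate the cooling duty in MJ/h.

Q_c = 53000 MJ/h

vapour 241→145 °C: -112.32 kJ/kg
condensation at 145 °C: -357 kJ/kg
Δh = -112.32 + -357 = -469.32 kJ/kg
Q = ṁ·Δh = 31.36 kg/s × -469.32 kJ/kg = -14718 kJ/s
|Q| = 14718 kW = 52984 MJ/h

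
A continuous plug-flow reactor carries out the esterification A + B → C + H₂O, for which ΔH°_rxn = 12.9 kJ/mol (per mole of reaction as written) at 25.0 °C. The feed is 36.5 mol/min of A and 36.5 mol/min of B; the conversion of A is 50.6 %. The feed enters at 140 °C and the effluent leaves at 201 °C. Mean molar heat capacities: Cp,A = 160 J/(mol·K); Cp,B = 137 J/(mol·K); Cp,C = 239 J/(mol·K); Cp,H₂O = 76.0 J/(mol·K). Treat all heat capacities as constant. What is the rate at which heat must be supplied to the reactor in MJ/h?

Q_in = 57.5 MJ/h

Extent of reaction ξ = 0.506 × 36.5 = 18.469 mol/min
Reaction term: ξ·ΔH°_rxn = 18.469 × 12.9 = 238.25 kJ/min
Sensible, feed 140→25 °C: -1246.7 kJ/min
Outlet flows (mol/min): A 18.031, B 18.031, C 18.469, H₂O 18.469
Sensible, products 25→201 °C: 1966.4 kJ/min
Q = ΔH = 958.03 kJ/min = 15.967 kW
Heat supplied = 57.482 MJ/h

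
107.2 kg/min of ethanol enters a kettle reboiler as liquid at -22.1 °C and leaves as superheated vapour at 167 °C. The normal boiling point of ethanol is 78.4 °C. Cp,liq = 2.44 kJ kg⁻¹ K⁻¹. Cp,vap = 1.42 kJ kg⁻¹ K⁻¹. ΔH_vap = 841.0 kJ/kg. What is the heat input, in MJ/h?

liquid -22.1→78.4 °C: 245.22 kJ/kg
vaporisation at 78.4 °C: 841 kJ/kg
vapour 78.4→167 °C: 125.81 kJ/kg
Δh = 245.22 + 841 + 125.81 = 1212 kJ/kg
Q = ṁ·Δh = 107.2 kg/min × 1212 kJ/kg = 129930 kJ/min
|Q| = 2165.5 kW = 7795.8 MJ/h

Q = 7800 MJ/h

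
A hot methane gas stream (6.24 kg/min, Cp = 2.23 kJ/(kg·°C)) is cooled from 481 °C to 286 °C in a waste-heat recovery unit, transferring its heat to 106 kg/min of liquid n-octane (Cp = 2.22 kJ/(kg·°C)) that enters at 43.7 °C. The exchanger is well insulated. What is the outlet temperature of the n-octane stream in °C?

Heat released by hot stream: Q = 6.24 × 2.23 × (481 − 286) = 2713.5 kJ/min
Energy balance on cold side (adiabatic exchanger): Q = ṁ_c·Cp_c·(T_c,out − T_c,in)
T_c,out = 43.7 + 2713.5/(106 × 2.22) = 55.231 °C

T_c,out = 55.2 °C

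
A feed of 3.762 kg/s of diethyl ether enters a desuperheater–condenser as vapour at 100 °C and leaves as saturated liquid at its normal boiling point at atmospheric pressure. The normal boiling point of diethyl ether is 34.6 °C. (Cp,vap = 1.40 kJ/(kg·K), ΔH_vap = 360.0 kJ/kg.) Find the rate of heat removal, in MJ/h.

Q_c = 6120 MJ/h

vapour 100→34.6 °C: -91.56 kJ/kg
condensation at 34.6 °C: -360 kJ/kg
Δh = -91.56 + -360 = -451.56 kJ/kg
Q = ṁ·Δh = 3.762 kg/s × -451.56 kJ/kg = -1698.8 kJ/s
|Q| = 1698.8 kW = 6115.6 MJ/h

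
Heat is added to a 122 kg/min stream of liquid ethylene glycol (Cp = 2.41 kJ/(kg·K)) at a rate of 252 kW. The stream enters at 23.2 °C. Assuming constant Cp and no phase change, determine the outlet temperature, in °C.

Q = 252 kW = 15120 kJ/min
ΔT = Q/(ṁ·Cp) = 15120/(122×2.41) = 51.425 K
T_out = 23.2 + 51.425 = 74.625 °C

T_out = 74.6 °C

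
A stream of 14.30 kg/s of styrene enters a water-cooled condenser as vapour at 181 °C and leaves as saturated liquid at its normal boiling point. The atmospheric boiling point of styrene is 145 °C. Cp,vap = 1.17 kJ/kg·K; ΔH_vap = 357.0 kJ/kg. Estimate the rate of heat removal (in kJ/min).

Q_c = 342000 kJ/min

vapour 181→145 °C: -42.12 kJ/kg
condensation at 145 °C: -357 kJ/kg
Δh = -42.12 + -357 = -399.12 kJ/kg
Q = ṁ·Δh = 14.30 kg/s × -399.12 kJ/kg = -5707.4 kJ/s
|Q| = 5707.4 kW = 342440 kJ/min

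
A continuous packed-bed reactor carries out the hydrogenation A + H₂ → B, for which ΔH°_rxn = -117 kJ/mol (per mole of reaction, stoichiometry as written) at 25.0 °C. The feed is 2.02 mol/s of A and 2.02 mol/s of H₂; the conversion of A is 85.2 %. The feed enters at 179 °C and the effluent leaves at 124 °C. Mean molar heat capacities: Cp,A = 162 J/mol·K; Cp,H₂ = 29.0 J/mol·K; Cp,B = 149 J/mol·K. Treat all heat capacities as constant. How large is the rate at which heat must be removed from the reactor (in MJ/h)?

Extent of reaction ξ = 0.852 × 2.02 = 1.721 mol/s
Reaction term: ξ·ΔH°_rxn = 1.721 × -117 = -201.36 kJ/s
Sensible, feed 179→25 °C: -59.416 kJ/s
Outlet flows (mol/s): A 0.29896, H₂ 0.29896, B 1.721
Sensible, products 25→124 °C: 31.04 kJ/s
Q = ΔH = -229.74 kJ/s = -229.74 kW
Heat removed = 827.06 MJ/h

Q_out = 827 MJ/h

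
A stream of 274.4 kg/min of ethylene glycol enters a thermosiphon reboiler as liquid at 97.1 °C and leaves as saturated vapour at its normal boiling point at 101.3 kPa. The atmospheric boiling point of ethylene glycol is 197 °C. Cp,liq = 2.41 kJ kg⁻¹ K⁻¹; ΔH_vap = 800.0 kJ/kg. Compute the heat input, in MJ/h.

liquid 97.1→197 °C: 240.76 kJ/kg
vaporisation at 197 °C: 800 kJ/kg
Δh = 240.76 + 800 = 1040.8 kJ/kg
Q = ṁ·Δh = 274.4 kg/min × 1040.8 kJ/kg = 285580 kJ/min
|Q| = 4759.7 kW = 17135 MJ/h

Q = 17100 MJ/h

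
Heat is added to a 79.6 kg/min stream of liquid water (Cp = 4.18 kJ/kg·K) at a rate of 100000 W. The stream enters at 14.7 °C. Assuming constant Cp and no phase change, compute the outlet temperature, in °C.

Q = 100000 W = 6000 kJ/min
ΔT = Q/(ṁ·Cp) = 6000/(79.6×4.18) = 18.033 K
T_out = 14.7 + 18.033 = 32.733 °C

T_out = 32.7 °C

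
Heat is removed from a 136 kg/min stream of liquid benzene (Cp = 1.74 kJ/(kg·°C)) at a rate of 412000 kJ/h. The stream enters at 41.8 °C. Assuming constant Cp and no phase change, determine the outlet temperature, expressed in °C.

T_out = 12.8 °C

Q = 412000 kJ/h = 6866.7 kJ/min
ΔT = Q/(ṁ·Cp) = 6866.7/(136×1.74) = 29.017 K
T_out = 41.8 − 29.017 = 12.783 °C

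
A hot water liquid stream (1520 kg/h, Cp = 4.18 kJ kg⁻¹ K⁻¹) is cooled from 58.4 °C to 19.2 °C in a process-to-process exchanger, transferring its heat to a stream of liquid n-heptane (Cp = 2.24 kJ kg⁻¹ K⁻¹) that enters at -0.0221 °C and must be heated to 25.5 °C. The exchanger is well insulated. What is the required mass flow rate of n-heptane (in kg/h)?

Heat released by hot stream: Q = 1520 × 4.18 × (58.4 − 19.2) = 249060 kJ/h
Energy balance on cold side (adiabatic exchanger): Q = ṁ_c·Cp_c·(T_c,out − T_c,in)
ṁ_c = 249060 / [2.24 × (25.5 − -0.0221)] = 4356.5 kg/h

ṁ_c = 4360 kg/h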